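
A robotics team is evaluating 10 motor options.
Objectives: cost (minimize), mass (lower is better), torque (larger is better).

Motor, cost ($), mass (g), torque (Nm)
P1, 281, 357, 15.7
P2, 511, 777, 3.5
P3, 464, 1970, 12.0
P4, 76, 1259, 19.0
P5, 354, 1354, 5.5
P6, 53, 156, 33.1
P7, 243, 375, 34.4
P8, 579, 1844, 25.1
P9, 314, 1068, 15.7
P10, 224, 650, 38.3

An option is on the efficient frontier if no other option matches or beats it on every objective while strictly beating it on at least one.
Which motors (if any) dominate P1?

P6: cost 53≤281, mass 156≤357, torque 33.1≥15.7 — dominates P1.
Others (P2, P3, P4, P5, P7, P8, P9, P10) are each worse than P1 on at least one objective.

P6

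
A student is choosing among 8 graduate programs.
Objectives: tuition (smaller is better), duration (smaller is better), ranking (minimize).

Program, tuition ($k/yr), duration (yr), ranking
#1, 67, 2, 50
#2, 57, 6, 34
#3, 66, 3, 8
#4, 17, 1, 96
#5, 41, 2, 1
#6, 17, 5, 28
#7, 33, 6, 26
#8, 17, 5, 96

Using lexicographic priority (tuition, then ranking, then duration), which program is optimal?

#6

First minimize tuition: best is 17, kept {#4, #6, #8}.
Then minimize ranking: best is 28, kept {#6}.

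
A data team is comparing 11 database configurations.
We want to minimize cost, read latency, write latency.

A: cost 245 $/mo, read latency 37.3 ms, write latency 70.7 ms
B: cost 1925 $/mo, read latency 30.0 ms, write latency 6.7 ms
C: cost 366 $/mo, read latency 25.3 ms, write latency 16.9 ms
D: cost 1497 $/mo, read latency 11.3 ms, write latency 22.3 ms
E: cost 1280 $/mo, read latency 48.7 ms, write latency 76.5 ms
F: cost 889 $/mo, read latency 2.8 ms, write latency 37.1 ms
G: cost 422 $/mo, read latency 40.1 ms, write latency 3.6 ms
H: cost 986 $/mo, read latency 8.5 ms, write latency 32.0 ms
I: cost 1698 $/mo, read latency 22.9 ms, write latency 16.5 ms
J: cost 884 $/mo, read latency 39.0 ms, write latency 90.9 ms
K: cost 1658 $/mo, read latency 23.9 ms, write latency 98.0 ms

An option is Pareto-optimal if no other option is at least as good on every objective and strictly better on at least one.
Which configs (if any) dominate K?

D: cost 1497≤1658, read latency 11.3≤23.9, write latency 22.3≤98.0 — dominates K.
F: cost 889≤1658, read latency 2.8≤23.9, write latency 37.1≤98.0 — dominates K.
H: cost 986≤1658, read latency 8.5≤23.9, write latency 32.0≤98.0 — dominates K.
Others (A, B, C, E, G, I, J) are each worse than K on at least one objective.

D, F, H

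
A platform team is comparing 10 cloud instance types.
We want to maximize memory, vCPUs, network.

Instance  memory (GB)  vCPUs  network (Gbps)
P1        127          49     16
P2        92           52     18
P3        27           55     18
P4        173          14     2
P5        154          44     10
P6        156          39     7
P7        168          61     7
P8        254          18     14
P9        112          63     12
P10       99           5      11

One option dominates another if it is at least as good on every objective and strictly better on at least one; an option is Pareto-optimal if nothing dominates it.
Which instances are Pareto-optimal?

P1: not dominated.
P2: not dominated.
P3: not dominated.
P4: dominated by P8 (memory 254≥173, vCPUs 18≥14, network 14≥2).
P5: not dominated.
P6: dominated by P7 (memory 168≥156, vCPUs 61≥39, network 7≥7).
P7: not dominated.
P8: not dominated (best memory).
P9: not dominated (best vCPUs).
P10: dominated by P1 (memory 127≥99, vCPUs 49≥5, network 16≥11).

P1, P2, P3, P5, P7, P8, P9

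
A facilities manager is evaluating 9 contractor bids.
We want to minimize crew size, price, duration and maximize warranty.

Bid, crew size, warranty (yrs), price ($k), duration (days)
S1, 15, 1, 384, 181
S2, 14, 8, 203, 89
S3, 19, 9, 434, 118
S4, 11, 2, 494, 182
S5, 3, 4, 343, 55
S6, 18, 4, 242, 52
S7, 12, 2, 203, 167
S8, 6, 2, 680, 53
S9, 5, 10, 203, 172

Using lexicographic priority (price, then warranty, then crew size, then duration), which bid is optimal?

S9

First minimize price: best is 203, kept {S2, S7, S9}.
Then maximize warranty: best is 10, kept {S9}.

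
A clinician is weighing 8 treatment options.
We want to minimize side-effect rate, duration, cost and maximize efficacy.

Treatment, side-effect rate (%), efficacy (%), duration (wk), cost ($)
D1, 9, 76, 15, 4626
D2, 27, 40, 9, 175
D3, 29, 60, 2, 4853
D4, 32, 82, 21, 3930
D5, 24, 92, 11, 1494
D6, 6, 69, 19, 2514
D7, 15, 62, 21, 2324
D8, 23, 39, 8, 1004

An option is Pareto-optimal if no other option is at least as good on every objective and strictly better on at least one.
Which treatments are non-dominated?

D1: not dominated.
D2: not dominated (best cost).
D3: not dominated (best duration).
D4: dominated by D5 (side-effect rate 24≤32, efficacy 92≥82, duration 11≤21, cost 1494≤3930).
D5: not dominated (best efficacy).
D6: not dominated (best side-effect rate).
D7: not dominated.
D8: not dominated.

D1, D2, D3, D5, D6, D7, D8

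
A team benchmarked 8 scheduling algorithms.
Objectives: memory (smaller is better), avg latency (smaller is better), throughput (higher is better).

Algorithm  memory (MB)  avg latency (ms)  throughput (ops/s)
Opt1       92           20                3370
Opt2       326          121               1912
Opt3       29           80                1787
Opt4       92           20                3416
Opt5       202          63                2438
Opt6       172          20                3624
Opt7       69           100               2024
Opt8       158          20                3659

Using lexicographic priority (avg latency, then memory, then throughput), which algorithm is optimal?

First minimize avg latency: best is 20, kept {Opt1, Opt4, Opt6, Opt8}.
Then minimize memory: best is 92, kept {Opt1, Opt4}.
Then maximize throughput: best is 3416, kept {Opt4}.

Opt4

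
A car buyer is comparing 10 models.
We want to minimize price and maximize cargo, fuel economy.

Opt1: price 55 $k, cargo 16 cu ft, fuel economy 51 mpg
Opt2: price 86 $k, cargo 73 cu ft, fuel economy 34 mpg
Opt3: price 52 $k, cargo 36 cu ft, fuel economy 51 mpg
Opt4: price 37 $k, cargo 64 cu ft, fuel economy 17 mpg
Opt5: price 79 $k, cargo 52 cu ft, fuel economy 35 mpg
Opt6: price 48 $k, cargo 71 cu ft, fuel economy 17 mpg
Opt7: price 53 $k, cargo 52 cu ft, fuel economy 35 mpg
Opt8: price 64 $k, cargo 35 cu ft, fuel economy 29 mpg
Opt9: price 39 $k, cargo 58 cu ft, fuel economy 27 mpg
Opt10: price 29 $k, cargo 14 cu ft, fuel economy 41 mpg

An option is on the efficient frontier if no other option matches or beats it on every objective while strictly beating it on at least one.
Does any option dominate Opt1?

Opt3 vs Opt1: price 52≤55, cargo 36≥16, fuel economy 51≥51 — Opt3 is at least as good on every objective and strictly better on at least one, so Opt3 dominates Opt1.

Yes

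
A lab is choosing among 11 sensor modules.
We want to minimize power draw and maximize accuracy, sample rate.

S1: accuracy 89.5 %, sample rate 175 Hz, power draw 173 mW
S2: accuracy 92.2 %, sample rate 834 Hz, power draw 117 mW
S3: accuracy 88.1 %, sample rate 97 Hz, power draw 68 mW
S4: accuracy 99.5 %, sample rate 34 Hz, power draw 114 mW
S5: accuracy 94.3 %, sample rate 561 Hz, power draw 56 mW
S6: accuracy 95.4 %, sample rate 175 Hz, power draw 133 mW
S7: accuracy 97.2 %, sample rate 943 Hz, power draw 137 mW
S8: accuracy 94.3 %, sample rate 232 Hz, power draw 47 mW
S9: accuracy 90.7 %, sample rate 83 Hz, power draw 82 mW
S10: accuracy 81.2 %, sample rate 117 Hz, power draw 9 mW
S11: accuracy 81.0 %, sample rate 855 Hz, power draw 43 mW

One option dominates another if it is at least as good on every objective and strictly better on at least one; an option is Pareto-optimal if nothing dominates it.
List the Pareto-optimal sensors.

S2, S4, S5, S6, S7, S8, S10, S11

S1: dominated by S2 (accuracy 92.2≥89.5, sample rate 834≥175, power draw 117≤173).
S2: not dominated.
S3: dominated by S5 (accuracy 94.3≥88.1, sample rate 561≥97, power draw 56≤68).
S4: not dominated (best accuracy).
S5: not dominated.
S6: not dominated.
S7: not dominated (best sample rate).
S8: not dominated.
S9: dominated by S5 (accuracy 94.3≥90.7, sample rate 561≥83, power draw 56≤82).
S10: not dominated (best power draw).
S11: not dominated.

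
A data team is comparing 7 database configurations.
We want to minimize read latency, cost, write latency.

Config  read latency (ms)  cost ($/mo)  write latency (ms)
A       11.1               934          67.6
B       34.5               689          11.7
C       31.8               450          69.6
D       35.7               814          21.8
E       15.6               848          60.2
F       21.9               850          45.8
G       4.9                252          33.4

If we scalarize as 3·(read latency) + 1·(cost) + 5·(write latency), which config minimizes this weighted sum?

A: 3·11.1 + 1·934 + 5·67.6 = 1305.3
B: 3·34.5 + 1·689 + 5·11.7 = 851.0
C: 3·31.8 + 1·450 + 5·69.6 = 893.4
D: 3·35.7 + 1·814 + 5·21.8 = 1030.1
E: 3·15.6 + 1·848 + 5·60.2 = 1195.8
F: 3·21.9 + 1·850 + 5·45.8 = 1144.7
G: 3·4.9 + 1·252 + 5·33.4 = 433.7
Lowest: G at 433.7.

G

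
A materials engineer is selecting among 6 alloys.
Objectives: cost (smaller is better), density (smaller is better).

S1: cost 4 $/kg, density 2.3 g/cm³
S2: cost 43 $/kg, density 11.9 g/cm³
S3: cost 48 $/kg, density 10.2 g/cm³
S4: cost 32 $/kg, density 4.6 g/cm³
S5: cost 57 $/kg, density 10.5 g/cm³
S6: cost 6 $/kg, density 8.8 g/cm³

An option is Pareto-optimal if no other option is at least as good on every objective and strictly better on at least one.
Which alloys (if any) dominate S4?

S1

S1: cost 4≤32, density 2.3≤4.6 — dominates S4.
Others (S2, S3, S5, S6) are each worse than S4 on at least one objective.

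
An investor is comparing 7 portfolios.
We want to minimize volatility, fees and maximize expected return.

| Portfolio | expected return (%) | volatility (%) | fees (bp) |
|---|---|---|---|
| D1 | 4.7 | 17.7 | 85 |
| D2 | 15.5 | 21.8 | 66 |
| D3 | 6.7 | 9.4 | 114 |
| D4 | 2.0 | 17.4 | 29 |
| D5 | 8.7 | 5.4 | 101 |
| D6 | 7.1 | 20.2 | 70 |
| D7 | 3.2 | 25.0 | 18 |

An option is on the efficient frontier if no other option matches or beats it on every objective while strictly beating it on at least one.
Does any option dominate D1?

D2: worse on volatility (21.8 vs 17.7).
D3: worse on fees (114 vs 85).
D4: worse on expected return (2.0 vs 4.7).
D5: worse on fees (101 vs 85).
D6: worse on volatility (20.2 vs 17.7).
D7: worse on expected return (3.2 vs 4.7).
No option is at least as good as D1 on every objective and strictly better on one.

No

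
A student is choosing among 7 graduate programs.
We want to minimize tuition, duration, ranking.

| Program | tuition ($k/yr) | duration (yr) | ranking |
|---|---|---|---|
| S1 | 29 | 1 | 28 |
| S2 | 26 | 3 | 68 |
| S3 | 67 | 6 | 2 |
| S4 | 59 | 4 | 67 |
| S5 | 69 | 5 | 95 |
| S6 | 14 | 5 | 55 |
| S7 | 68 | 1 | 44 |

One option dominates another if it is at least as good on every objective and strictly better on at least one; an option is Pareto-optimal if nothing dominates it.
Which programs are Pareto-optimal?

S1, S2, S3, S6

S1: not dominated.
S2: not dominated.
S3: not dominated (best ranking).
S4: dominated by S1 (tuition 29≤59, duration 1≤4, ranking 28≤67).
S5: dominated by S1 (tuition 29≤69, duration 1≤5, ranking 28≤95).
S6: not dominated (best tuition).
S7: dominated by S1 (tuition 29≤68, duration 1≤1, ranking 28≤44).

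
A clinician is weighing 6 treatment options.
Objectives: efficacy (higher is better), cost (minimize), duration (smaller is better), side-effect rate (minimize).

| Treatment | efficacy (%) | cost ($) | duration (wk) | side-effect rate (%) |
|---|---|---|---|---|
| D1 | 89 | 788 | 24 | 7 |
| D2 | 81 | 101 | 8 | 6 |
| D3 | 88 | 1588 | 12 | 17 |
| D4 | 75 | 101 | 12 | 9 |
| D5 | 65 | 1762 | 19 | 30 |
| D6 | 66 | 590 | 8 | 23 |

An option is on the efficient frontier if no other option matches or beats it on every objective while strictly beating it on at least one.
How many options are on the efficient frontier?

3

D1: not dominated (best efficacy).
D2: not dominated (best side-effect rate).
D3: not dominated.
D4: dominated by D2 (efficacy 81≥75, cost 101≤101, duration 8≤12, side-effect rate 6≤9).
D5: dominated by D2 (efficacy 81≥65, cost 101≤1762, duration 8≤19, side-effect rate 6≤30).
D6: dominated by D2 (efficacy 81≥66, cost 101≤590, duration 8≤8, side-effect rate 6≤23).
Pareto-optimal: D1, D2, D3 → 3.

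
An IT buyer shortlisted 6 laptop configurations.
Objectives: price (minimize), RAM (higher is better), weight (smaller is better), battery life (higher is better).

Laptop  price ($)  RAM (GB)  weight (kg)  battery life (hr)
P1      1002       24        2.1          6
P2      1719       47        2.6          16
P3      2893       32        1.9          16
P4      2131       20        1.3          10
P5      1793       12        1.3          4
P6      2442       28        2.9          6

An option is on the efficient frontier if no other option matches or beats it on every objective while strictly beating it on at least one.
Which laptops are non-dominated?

P1, P2, P3, P4, P5

P1: not dominated (best price).
P2: not dominated (best RAM).
P3: not dominated.
P4: not dominated.
P5: not dominated.
P6: dominated by P2 (price 1719≤2442, RAM 47≥28, weight 2.6≤2.9, battery life 16≥6).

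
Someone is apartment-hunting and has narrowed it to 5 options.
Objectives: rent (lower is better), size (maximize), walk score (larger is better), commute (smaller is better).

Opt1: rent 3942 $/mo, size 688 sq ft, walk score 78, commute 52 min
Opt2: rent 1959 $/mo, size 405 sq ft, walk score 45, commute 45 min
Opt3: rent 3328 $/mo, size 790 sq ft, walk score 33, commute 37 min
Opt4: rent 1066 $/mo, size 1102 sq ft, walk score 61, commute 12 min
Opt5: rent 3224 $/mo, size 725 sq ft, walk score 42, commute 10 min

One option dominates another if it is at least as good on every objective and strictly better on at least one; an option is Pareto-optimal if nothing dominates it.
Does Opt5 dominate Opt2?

Opt5 vs Opt2: Opt5 is worse on rent (3224 vs 1959), so it does not dominate Opt2.

No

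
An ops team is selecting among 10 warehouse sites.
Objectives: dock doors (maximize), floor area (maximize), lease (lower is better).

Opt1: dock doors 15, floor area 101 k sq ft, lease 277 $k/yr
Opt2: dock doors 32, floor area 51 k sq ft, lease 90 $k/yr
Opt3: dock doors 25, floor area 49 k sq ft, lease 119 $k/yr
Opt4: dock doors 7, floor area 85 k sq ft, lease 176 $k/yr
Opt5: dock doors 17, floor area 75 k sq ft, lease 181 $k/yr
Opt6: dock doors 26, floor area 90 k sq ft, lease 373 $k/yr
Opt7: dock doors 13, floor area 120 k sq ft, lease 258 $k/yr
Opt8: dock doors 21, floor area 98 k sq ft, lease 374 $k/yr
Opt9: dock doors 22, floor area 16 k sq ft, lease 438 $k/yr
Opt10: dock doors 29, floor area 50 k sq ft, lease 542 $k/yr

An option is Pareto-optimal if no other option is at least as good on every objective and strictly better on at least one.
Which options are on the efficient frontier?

Opt1: not dominated.
Opt2: not dominated (best dock doors).
Opt3: dominated by Opt2 (dock doors 32≥25, floor area 51≥49, lease 90≤119).
Opt4: not dominated.
Opt5: not dominated.
Opt6: not dominated.
Opt7: not dominated (best floor area).
Opt8: not dominated.
Opt9: dominated by Opt2 (dock doors 32≥22, floor area 51≥16, lease 90≤438).
Opt10: dominated by Opt2 (dock doors 32≥29, floor area 51≥50, lease 90≤542).

Opt1, Opt2, Opt4, Opt5, Opt6, Opt7, Opt8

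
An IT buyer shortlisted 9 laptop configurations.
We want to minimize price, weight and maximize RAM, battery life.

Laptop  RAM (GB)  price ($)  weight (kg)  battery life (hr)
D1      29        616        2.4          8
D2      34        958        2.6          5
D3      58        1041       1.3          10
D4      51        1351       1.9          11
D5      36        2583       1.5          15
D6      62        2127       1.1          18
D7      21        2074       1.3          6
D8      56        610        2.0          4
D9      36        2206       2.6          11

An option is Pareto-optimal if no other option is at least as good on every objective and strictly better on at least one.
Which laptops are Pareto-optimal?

D1, D2, D3, D4, D6, D8

D1: not dominated.
D2: not dominated.
D3: not dominated.
D4: not dominated.
D5: dominated by D6 (RAM 62≥36, price 2127≤2583, weight 1.1≤1.5, battery life 18≥15).
D6: not dominated (best RAM).
D7: dominated by D3 (RAM 58≥21, price 1041≤2074, weight 1.3≤1.3, battery life 10≥6).
D8: not dominated (best price).
D9: dominated by D4 (RAM 51≥36, price 1351≤2206, weight 1.9≤2.6, battery life 11≥11).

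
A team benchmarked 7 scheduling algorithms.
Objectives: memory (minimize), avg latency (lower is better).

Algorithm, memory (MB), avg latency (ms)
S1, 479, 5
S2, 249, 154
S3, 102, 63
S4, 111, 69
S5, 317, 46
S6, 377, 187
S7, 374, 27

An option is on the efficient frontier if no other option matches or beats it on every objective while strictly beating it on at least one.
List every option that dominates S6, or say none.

S2, S3, S4, S5, S7

S2: memory 249≤377, avg latency 154≤187 — dominates S6.
S3: memory 102≤377, avg latency 63≤187 — dominates S6.
S4: memory 111≤377, avg latency 69≤187 — dominates S6.
S5: memory 317≤377, avg latency 46≤187 — dominates S6.
S7: memory 374≤377, avg latency 27≤187 — dominates S6.
Others (S1) are each worse than S6 on at least one objective.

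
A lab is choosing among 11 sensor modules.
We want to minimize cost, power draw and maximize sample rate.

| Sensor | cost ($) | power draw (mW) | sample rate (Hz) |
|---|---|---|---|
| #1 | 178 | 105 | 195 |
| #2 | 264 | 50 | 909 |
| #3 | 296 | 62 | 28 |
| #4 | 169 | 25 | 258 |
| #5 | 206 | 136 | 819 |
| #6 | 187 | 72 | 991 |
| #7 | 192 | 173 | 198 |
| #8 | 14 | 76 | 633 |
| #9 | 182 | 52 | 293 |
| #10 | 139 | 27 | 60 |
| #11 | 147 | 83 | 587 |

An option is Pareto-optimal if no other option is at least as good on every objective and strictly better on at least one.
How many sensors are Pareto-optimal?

#1: dominated by #4 (cost 169≤178, power draw 25≤105, sample rate 258≥195).
#2: not dominated.
#3: dominated by #2 (cost 264≤296, power draw 50≤62, sample rate 909≥28).
#4: not dominated (best power draw).
#5: dominated by #6 (cost 187≤206, power draw 72≤136, sample rate 991≥819).
#6: not dominated (best sample rate).
#7: dominated by #4 (cost 169≤192, power draw 25≤173, sample rate 258≥198).
#8: not dominated (best cost).
#9: not dominated.
#10: not dominated.
#11: dominated by #8 (cost 14≤147, power draw 76≤83, sample rate 633≥587).
Pareto-optimal: #2, #4, #6, #8, #9, #10 → 6.

6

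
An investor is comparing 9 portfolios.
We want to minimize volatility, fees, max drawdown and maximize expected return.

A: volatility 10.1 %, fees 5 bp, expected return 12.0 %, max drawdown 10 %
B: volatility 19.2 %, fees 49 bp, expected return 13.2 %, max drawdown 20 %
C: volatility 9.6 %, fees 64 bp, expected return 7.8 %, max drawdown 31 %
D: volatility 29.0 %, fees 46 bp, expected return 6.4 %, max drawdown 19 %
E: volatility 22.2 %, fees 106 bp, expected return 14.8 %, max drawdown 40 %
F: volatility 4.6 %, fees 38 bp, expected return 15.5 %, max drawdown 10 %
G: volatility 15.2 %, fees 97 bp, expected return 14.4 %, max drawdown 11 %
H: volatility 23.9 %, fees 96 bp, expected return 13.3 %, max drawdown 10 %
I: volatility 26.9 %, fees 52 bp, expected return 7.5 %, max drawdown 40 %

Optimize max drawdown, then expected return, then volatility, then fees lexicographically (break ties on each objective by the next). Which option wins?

First minimize max drawdown: best is 10, kept {A, F, H}.
Then maximize expected return: best is 15.5, kept {F}.

F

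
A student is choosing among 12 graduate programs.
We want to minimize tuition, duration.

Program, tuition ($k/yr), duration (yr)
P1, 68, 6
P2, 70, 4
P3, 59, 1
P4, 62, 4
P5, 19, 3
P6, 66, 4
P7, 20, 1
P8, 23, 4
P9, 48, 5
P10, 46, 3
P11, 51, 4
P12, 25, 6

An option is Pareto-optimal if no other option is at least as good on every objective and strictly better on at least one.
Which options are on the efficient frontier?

P5, P7

P1: dominated by P3 (tuition 59≤68, duration 1≤6).
P2: dominated by P3 (tuition 59≤70, duration 1≤4).
P3: dominated by P7 (tuition 20≤59, duration 1≤1).
P4: dominated by P3 (tuition 59≤62, duration 1≤4).
P5: not dominated (best tuition).
P6: dominated by P3 (tuition 59≤66, duration 1≤4).
P7: not dominated.
P8: dominated by P5 (tuition 19≤23, duration 3≤4).
P9: dominated by P5 (tuition 19≤48, duration 3≤5).
P10: dominated by P5 (tuition 19≤46, duration 3≤3).
P11: dominated by P5 (tuition 19≤51, duration 3≤4).
P12: dominated by P5 (tuition 19≤25, duration 3≤6).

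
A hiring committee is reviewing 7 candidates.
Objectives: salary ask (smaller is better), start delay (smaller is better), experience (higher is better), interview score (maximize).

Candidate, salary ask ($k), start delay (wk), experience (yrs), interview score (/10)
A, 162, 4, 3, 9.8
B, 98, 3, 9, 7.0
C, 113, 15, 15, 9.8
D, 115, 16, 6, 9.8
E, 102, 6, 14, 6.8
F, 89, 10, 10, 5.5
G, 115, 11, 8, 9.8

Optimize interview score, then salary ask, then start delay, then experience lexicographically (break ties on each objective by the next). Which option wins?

First maximize interview score: best is 9.8, kept {A, C, D, G}.
Then minimize salary ask: best is 113, kept {C}.

C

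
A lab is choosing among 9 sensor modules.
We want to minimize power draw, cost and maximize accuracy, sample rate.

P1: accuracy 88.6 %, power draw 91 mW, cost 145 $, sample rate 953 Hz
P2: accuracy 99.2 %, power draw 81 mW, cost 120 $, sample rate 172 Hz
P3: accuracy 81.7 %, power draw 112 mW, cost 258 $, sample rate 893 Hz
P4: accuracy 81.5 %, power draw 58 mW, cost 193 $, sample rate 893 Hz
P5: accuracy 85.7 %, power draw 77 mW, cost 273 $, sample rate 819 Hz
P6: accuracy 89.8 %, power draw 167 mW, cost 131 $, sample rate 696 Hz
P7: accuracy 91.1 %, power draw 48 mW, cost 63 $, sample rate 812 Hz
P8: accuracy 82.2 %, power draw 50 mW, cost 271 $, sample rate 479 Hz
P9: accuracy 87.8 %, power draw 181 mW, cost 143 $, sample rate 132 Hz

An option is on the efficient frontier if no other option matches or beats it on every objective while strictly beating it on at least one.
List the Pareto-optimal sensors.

P1: not dominated (best sample rate).
P2: not dominated (best accuracy).
P3: dominated by P1 (accuracy 88.6≥81.7, power draw 91≤112, cost 145≤258, sample rate 953≥893).
P4: not dominated.
P5: not dominated.
P6: dominated by P7 (accuracy 91.1≥89.8, power draw 48≤167, cost 63≤131, sample rate 812≥696).
P7: not dominated (best power draw).
P8: dominated by P7 (accuracy 91.1≥82.2, power draw 48≤50, cost 63≤271, sample rate 812≥479).
P9: dominated by P2 (accuracy 99.2≥87.8, power draw 81≤181, cost 120≤143, sample rate 172≥132).

P1, P2, P4, P5, P7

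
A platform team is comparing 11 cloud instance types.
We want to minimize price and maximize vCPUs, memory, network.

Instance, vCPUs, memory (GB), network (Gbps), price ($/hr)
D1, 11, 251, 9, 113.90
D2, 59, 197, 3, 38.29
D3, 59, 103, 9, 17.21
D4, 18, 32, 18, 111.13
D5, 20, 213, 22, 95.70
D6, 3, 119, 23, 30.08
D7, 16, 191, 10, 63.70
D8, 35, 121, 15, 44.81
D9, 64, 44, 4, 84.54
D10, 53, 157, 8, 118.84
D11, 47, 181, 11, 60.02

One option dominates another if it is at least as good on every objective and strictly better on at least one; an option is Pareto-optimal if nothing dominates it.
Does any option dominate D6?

No

D1: worse on network (9 vs 23).
D2: worse on network (3 vs 23).
D3: worse on memory (103 vs 119).
D4: worse on memory (32 vs 119).
D5: worse on network (22 vs 23).
D7: worse on network (10 vs 23).
D8: worse on network (15 vs 23).
D9: worse on memory (44 vs 119).
D10: worse on network (8 vs 23).
D11: worse on network (11 vs 23).
No option is at least as good as D6 on every objective and strictly better on one.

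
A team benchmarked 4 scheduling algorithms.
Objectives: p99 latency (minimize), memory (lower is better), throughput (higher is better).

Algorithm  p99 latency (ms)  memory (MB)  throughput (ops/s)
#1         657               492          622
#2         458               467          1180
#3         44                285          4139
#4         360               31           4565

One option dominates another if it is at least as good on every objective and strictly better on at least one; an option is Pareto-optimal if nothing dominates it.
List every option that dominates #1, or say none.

#2: p99 latency 458≤657, memory 467≤492, throughput 1180≥622 — dominates #1.
#3: p99 latency 44≤657, memory 285≤492, throughput 4139≥622 — dominates #1.
#4: p99 latency 360≤657, memory 31≤492, throughput 4565≥622 — dominates #1.

#2, #3, #4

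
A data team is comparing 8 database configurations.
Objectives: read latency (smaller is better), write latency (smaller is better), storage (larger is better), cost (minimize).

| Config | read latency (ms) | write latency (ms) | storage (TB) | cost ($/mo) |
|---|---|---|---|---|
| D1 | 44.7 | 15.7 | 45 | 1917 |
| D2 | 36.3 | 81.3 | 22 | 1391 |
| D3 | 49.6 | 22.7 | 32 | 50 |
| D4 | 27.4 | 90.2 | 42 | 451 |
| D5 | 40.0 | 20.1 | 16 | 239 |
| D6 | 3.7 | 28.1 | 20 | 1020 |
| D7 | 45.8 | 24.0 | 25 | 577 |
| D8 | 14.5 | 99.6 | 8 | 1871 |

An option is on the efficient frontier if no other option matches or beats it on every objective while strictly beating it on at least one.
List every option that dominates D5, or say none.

none

D1: worse on read latency (44.7 vs 40.0).
D2: worse on write latency (81.3 vs 20.1).
D3: worse on read latency (49.6 vs 40.0).
D4: worse on write latency (90.2 vs 20.1).
D6: worse on write latency (28.1 vs 20.1).
D7: worse on read latency (45.8 vs 40.0).
D8: worse on write latency (99.6 vs 20.1).
No option dominates D5.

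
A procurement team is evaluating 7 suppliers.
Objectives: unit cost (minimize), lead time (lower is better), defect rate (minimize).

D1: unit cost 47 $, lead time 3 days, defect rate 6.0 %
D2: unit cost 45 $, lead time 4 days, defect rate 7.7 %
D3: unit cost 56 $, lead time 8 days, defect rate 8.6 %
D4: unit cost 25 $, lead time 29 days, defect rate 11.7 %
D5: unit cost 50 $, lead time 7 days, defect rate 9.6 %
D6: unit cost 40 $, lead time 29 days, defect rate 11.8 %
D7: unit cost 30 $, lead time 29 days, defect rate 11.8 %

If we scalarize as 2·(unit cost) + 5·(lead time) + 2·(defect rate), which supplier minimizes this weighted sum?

D1

D1: 2·47 + 5·3 + 2·6.0 = 121.0
D2: 2·45 + 5·4 + 2·7.7 = 125.4
D3: 2·56 + 5·8 + 2·8.6 = 169.2
D4: 2·25 + 5·29 + 2·11.7 = 218.4
D5: 2·50 + 5·7 + 2·9.6 = 154.2
D6: 2·40 + 5·29 + 2·11.8 = 248.6
D7: 2·30 + 5·29 + 2·11.8 = 228.6
Lowest: D1 at 121.0.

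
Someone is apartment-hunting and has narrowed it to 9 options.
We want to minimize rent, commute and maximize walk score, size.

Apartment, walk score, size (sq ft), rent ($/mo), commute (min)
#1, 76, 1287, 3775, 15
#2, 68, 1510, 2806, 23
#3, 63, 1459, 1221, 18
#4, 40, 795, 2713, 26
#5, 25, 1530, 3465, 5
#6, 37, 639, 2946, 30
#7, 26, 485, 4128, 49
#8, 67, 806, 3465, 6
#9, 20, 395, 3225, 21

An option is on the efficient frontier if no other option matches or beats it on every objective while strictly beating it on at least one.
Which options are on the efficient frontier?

#1: not dominated (best walk score).
#2: not dominated.
#3: not dominated (best rent).
#4: dominated by #3 (walk score 63≥40, size 1459≥795, rent 1221≤2713, commute 18≤26).
#5: not dominated (best size).
#6: dominated by #2 (walk score 68≥37, size 1510≥639, rent 2806≤2946, commute 23≤30).
#7: dominated by #1 (walk score 76≥26, size 1287≥485, rent 3775≤4128, commute 15≤49).
#8: not dominated.
#9: dominated by #3 (walk score 63≥20, size 1459≥395, rent 1221≤3225, commute 18≤21).

#1, #2, #3, #5, #8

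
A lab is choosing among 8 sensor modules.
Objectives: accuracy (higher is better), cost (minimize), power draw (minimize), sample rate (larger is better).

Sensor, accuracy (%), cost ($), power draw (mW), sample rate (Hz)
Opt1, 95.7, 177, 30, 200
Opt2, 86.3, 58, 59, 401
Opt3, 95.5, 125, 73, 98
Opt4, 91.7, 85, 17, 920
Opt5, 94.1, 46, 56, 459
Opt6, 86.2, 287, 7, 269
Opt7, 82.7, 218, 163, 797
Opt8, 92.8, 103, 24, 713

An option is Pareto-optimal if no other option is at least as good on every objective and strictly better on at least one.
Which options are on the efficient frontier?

Opt1, Opt3, Opt4, Opt5, Opt6, Opt8

Opt1: not dominated (best accuracy).
Opt2: dominated by Opt5 (accuracy 94.1≥86.3, cost 46≤58, power draw 56≤59, sample rate 459≥401).
Opt3: not dominated.
Opt4: not dominated (best sample rate).
Opt5: not dominated (best cost).
Opt6: not dominated (best power draw).
Opt7: dominated by Opt4 (accuracy 91.7≥82.7, cost 85≤218, power draw 17≤163, sample rate 920≥797).
Opt8: not dominated.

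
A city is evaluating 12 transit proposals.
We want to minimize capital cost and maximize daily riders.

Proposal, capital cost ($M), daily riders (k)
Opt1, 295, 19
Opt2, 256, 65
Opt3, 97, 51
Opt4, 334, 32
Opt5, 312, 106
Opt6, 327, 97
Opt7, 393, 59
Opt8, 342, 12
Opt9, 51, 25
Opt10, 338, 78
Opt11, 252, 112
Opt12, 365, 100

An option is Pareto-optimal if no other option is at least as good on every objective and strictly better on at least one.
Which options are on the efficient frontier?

Opt3, Opt9, Opt11

Opt1: dominated by Opt2 (capital cost 256≤295, daily riders 65≥19).
Opt2: dominated by Opt11 (capital cost 252≤256, daily riders 112≥65).
Opt3: not dominated.
Opt4: dominated by Opt2 (capital cost 256≤334, daily riders 65≥32).
Opt5: dominated by Opt11 (capital cost 252≤312, daily riders 112≥106).
Opt6: dominated by Opt5 (capital cost 312≤327, daily riders 106≥97).
Opt7: dominated by Opt2 (capital cost 256≤393, daily riders 65≥59).
Opt8: dominated by Opt1 (capital cost 295≤342, daily riders 19≥12).
Opt9: not dominated (best capital cost).
Opt10: dominated by Opt5 (capital cost 312≤338, daily riders 106≥78).
Opt11: not dominated (best daily riders).
Opt12: dominated by Opt5 (capital cost 312≤365, daily riders 106≥100).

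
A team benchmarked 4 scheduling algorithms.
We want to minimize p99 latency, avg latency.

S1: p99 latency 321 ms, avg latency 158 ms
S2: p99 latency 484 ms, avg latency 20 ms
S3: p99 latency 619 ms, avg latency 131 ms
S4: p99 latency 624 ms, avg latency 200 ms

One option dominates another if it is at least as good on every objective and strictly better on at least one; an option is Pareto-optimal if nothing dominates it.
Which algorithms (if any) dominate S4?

S1, S2, S3

S1: p99 latency 321≤624, avg latency 158≤200 — dominates S4.
S2: p99 latency 484≤624, avg latency 20≤200 — dominates S4.
S3: p99 latency 619≤624, avg latency 131≤200 — dominates S4.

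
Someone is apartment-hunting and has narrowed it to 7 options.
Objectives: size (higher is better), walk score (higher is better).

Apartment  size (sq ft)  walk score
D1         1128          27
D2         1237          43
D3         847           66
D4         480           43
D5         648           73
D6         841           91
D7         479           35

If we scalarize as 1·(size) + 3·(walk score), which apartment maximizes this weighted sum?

D2

D1: 1·1128 + 3·27 = 1209
D2: 1·1237 + 3·43 = 1366
D3: 1·847 + 3·66 = 1045
D4: 1·480 + 3·43 = 609
D5: 1·648 + 3·73 = 867
D6: 1·841 + 3·91 = 1114
D7: 1·479 + 3·35 = 584
Highest: D2 at 1366.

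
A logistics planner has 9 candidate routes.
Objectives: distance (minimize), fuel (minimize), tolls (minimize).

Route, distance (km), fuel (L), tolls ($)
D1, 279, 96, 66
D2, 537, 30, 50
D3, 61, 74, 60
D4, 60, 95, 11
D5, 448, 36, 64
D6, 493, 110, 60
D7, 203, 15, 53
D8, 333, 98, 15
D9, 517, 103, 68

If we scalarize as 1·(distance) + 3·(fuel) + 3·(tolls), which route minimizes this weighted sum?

D1: 1·279 + 3·96 + 3·66 = 765
D2: 1·537 + 3·30 + 3·50 = 777
D3: 1·61 + 3·74 + 3·60 = 463
D4: 1·60 + 3·95 + 3·11 = 378
D5: 1·448 + 3·36 + 3·64 = 748
D6: 1·493 + 3·110 + 3·60 = 1003
D7: 1·203 + 3·15 + 3·53 = 407
D8: 1·333 + 3·98 + 3·15 = 672
D9: 1·517 + 3·103 + 3·68 = 1030
Lowest: D4 at 378.

D4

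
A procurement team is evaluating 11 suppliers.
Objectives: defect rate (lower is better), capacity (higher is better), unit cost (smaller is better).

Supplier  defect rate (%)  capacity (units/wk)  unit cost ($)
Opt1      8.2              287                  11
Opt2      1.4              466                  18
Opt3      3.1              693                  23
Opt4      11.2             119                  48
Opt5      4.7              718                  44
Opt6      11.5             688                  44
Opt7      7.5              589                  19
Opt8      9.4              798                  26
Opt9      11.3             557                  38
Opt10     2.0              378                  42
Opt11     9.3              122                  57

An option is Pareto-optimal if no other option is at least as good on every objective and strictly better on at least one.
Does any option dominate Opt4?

Yes

Opt1 vs Opt4: defect rate 8.2≤11.2, capacity 287≥119, unit cost 11≤48 — Opt1 is at least as good on every objective and strictly better on at least one, so Opt1 dominates Opt4.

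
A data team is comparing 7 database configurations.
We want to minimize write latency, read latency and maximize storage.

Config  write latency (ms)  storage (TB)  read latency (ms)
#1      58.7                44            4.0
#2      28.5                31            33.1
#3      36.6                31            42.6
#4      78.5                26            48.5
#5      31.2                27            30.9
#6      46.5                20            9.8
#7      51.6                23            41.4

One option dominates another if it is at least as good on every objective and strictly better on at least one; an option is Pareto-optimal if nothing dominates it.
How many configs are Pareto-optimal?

#1: not dominated (best storage).
#2: not dominated (best write latency).
#3: dominated by #2 (write latency 28.5≤36.6, storage 31≥31, read latency 33.1≤42.6).
#4: dominated by #1 (write latency 58.7≤78.5, storage 44≥26, read latency 4.0≤48.5).
#5: not dominated.
#6: not dominated.
#7: dominated by #2 (write latency 28.5≤51.6, storage 31≥23, read latency 33.1≤41.4).
Pareto-optimal: #1, #2, #5, #6 → 4.

4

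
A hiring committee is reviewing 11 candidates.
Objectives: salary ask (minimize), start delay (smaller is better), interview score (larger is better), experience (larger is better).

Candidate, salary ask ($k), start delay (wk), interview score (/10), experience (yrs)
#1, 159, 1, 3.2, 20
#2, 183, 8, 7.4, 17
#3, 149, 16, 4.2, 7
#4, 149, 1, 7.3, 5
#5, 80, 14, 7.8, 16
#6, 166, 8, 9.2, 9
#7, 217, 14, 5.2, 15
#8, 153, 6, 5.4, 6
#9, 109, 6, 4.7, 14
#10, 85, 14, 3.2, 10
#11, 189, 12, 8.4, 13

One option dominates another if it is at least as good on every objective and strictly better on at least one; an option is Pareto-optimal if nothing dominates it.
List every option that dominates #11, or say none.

#1: worse on interview score (3.2 vs 8.4).
#2: worse on interview score (7.4 vs 8.4).
#3: worse on start delay (16 vs 12).
#4: worse on interview score (7.3 vs 8.4).
#5: worse on start delay (14 vs 12).
#6: worse on experience (9 vs 13).
#7: worse on salary ask (217 vs 189).
#8: worse on interview score (5.4 vs 8.4).
#9: worse on interview score (4.7 vs 8.4).
#10: worse on start delay (14 vs 12).
No option dominates #11.

none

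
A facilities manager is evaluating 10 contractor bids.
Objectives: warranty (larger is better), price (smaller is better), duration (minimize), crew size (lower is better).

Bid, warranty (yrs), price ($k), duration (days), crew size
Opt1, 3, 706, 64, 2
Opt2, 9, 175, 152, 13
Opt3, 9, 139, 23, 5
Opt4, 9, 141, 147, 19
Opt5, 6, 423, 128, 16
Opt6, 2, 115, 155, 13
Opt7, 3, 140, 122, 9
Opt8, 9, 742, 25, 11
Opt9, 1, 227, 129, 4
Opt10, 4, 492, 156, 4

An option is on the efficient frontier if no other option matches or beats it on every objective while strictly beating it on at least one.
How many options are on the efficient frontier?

Opt1: not dominated (best crew size).
Opt2: dominated by Opt3 (warranty 9≥9, price 139≤175, duration 23≤152, crew size 5≤13).
Opt3: not dominated (best duration).
Opt4: dominated by Opt3 (warranty 9≥9, price 139≤141, duration 23≤147, crew size 5≤19).
Opt5: dominated by Opt3 (warranty 9≥6, price 139≤423, duration 23≤128, crew size 5≤16).
Opt6: not dominated (best price).
Opt7: dominated by Opt3 (warranty 9≥3, price 139≤140, duration 23≤122, crew size 5≤9).
Opt8: dominated by Opt3 (warranty 9≥9, price 139≤742, duration 23≤25, crew size 5≤11).
Opt9: not dominated.
Opt10: not dominated.
Pareto-optimal: Opt1, Opt3, Opt6, Opt9, Opt10 → 5.

5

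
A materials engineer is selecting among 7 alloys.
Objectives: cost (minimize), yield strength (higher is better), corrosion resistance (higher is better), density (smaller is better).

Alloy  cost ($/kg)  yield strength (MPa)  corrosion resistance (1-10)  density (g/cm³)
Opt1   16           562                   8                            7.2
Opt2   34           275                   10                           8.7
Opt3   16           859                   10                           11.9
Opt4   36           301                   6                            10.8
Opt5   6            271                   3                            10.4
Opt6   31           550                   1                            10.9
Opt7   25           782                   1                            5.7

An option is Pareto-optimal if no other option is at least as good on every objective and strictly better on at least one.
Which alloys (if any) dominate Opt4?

Opt1

Opt1: cost 16≤36, yield strength 562≥301, corrosion resistance 8≥6, density 7.2≤10.8 — dominates Opt4.
Others (Opt2, Opt3, Opt5, Opt6, Opt7) are each worse than Opt4 on at least one objective.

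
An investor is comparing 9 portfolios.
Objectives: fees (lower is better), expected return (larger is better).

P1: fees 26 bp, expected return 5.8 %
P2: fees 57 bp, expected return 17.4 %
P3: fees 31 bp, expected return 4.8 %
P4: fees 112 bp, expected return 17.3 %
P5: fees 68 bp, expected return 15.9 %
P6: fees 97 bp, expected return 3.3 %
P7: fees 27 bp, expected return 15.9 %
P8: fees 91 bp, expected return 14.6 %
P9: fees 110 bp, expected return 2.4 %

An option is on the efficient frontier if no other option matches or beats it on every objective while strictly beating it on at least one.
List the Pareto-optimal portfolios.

P1: not dominated (best fees).
P2: not dominated (best expected return).
P3: dominated by P1 (fees 26≤31, expected return 5.8≥4.8).
P4: dominated by P2 (fees 57≤112, expected return 17.4≥17.3).
P5: dominated by P2 (fees 57≤68, expected return 17.4≥15.9).
P6: dominated by P1 (fees 26≤97, expected return 5.8≥3.3).
P7: not dominated.
P8: dominated by P2 (fees 57≤91, expected return 17.4≥14.6).
P9: dominated by P1 (fees 26≤110, expected return 5.8≥2.4).

P1, P2, P7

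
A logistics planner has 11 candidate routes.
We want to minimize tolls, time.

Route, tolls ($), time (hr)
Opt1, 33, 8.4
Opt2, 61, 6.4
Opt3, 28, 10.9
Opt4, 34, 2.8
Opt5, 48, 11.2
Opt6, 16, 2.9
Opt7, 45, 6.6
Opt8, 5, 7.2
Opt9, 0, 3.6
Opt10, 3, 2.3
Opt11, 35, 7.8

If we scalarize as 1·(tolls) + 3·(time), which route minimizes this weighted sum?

Opt10

Opt1: 1·33 + 3·8.4 = 58.2
Opt2: 1·61 + 3·6.4 = 80.2
Opt3: 1·28 + 3·10.9 = 60.7
Opt4: 1·34 + 3·2.8 = 42.4
Opt5: 1·48 + 3·11.2 = 81.6
Opt6: 1·16 + 3·2.9 = 24.7
Opt7: 1·45 + 3·6.6 = 64.8
Opt8: 1·5 + 3·7.2 = 26.6
Opt9: 1·0 + 3·3.6 = 10.8
Opt10: 1·3 + 3·2.3 = 9.9
Opt11: 1·35 + 3·7.8 = 58.4
Lowest: Opt10 at 9.9.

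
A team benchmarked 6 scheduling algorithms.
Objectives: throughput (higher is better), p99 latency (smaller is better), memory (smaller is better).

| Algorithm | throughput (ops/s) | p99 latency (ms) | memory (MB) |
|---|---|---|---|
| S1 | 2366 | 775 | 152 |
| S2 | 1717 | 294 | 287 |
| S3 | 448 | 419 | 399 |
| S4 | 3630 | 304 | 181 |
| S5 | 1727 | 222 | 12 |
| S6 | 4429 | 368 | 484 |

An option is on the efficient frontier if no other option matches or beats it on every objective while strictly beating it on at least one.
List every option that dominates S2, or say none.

S5: throughput 1727≥1717, p99 latency 222≤294, memory 12≤287 — dominates S2.
Others (S1, S3, S4, S6) are each worse than S2 on at least one objective.

S5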